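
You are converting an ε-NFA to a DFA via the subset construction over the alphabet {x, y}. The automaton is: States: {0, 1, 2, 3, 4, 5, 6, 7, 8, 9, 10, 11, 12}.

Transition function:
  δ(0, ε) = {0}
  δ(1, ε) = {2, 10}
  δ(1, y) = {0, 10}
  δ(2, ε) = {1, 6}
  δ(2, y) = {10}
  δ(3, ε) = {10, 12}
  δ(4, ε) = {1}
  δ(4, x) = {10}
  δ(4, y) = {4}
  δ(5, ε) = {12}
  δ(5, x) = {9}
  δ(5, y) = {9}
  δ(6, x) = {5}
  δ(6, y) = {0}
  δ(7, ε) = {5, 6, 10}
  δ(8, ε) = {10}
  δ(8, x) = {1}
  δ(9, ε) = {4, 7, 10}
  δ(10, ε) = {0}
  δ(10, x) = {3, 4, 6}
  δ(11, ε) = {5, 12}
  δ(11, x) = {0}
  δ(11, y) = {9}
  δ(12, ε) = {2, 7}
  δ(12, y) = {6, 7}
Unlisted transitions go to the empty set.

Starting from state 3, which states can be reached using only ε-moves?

Start with {3}.
From 3 via ε: add 10, 12.
From 10 via ε: add 0.
From 12 via ε: add 2, 7.
From 2 via ε: add 1, 6.
From 7 via ε: add 5.
No new states can be added; the closed set is {0, 1, 2, 3, 5, 6, 7, 10, 12}.

{0, 1, 2, 3, 5, 6, 7, 10, 12}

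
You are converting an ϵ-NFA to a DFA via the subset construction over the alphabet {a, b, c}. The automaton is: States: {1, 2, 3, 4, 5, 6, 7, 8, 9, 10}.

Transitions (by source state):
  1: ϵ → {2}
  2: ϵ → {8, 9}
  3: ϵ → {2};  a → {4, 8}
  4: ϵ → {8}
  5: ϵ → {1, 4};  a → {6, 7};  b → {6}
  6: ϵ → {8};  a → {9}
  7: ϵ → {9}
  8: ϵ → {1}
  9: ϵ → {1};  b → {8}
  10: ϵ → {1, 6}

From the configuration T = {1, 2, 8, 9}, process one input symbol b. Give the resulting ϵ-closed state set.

{1, 2, 8, 9}

9 on b → {8}.
No b-transition from 1, 2, 8.
Union after reading b: {8}.
Now take the ϵ-closure:
From 8 via ϵ: add 1.
From 1 via ϵ: add 2.
From 2 via ϵ: add 9.
No new states can be added; the closed set is {1, 2, 8, 9}.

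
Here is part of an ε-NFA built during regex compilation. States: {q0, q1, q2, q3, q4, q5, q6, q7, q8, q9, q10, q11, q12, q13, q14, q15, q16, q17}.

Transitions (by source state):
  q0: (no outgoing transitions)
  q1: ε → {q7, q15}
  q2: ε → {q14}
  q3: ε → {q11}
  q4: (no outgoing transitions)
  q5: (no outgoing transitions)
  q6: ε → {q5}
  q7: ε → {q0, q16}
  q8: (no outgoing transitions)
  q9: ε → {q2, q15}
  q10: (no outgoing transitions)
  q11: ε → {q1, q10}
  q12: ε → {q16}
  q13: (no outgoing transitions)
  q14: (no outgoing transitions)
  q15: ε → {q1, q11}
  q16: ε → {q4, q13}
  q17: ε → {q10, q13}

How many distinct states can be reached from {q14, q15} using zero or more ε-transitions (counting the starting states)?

Start with {q14, q15}.
From q15 via ε: add q1, q11.
From q1 via ε: add q7.
From q11 via ε: add q10.
From q7 via ε: add q0, q16.
From q16 via ε: add q4, q13.
ε-closure = {q0, q1, q4, q7, q10, q11, q13, q14, q15, q16}, which has 10 states.

10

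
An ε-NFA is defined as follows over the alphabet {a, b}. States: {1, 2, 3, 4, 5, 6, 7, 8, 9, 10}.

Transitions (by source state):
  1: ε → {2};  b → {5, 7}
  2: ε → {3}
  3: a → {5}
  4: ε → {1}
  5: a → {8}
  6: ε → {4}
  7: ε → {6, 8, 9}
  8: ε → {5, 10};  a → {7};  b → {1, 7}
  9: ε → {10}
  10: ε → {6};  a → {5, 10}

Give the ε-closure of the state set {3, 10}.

{1, 2, 3, 4, 6, 10}

Start with {3, 10}.
From 10 via ε: add 6.
From 6 via ε: add 4.
From 4 via ε: add 1.
From 1 via ε: add 2.
No new states can be added; the closed set is {1, 2, 3, 4, 6, 10}.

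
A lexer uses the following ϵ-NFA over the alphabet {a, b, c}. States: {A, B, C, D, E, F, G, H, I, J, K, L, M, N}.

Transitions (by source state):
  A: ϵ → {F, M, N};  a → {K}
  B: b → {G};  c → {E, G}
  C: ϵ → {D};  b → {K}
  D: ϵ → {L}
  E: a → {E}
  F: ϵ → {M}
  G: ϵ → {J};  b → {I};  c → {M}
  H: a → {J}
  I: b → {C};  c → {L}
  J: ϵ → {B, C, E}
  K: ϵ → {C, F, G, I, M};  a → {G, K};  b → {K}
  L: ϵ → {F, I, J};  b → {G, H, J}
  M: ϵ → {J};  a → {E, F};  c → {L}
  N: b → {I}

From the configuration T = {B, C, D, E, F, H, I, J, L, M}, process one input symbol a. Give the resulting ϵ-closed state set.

{B, C, D, E, F, I, J, L, M}

E on a → {E}.
H on a → {J}.
M on a → {E, F}.
No a-transition from B, C, D, F, I, J, L.
Union after reading a: {E, F, J}.
Now take the ϵ-closure:
From F via ϵ: add M.
From J via ϵ: add B, C.
From C via ϵ: add D.
From D via ϵ: add L.
From L via ϵ: add I.
No new states can be added; the closed set is {B, C, D, E, F, I, J, L, M}.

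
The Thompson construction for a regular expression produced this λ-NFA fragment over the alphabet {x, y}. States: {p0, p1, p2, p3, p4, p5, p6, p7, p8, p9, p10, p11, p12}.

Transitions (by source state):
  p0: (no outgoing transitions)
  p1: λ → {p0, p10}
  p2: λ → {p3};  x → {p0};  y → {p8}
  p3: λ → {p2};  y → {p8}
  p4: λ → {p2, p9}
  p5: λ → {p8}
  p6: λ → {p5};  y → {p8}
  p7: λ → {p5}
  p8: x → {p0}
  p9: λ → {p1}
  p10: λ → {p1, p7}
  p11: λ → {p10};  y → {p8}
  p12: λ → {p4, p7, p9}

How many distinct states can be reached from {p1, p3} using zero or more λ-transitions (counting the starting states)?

Start with {p1, p3}.
From p1 via λ: add p0, p10.
From p3 via λ: add p2.
From p10 via λ: add p7.
From p7 via λ: add p5.
From p5 via λ: add p8.
λ-closure = {p0, p1, p2, p3, p5, p7, p8, p10}, which has 8 states.

8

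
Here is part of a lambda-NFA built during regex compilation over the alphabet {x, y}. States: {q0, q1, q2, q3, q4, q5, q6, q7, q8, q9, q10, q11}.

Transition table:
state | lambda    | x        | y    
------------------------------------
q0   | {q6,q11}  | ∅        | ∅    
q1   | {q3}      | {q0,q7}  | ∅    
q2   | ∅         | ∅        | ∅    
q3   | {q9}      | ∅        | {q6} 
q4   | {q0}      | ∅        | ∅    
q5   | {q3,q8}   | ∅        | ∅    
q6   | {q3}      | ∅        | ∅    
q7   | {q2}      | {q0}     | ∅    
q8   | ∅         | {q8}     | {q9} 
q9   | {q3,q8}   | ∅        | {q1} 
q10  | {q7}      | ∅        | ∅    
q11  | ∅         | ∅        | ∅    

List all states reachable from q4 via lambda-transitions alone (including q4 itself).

Start with {q4}.
From q4 via lambda: add q0.
From q0 via lambda: add q6, q11.
From q6 via lambda: add q3.
From q3 via lambda: add q9.
From q9 via lambda: add q8.
No new states can be added; the closed set is {q0, q3, q4, q6, q8, q9, q11}.

{q0, q3, q4, q6, q8, q9, q11}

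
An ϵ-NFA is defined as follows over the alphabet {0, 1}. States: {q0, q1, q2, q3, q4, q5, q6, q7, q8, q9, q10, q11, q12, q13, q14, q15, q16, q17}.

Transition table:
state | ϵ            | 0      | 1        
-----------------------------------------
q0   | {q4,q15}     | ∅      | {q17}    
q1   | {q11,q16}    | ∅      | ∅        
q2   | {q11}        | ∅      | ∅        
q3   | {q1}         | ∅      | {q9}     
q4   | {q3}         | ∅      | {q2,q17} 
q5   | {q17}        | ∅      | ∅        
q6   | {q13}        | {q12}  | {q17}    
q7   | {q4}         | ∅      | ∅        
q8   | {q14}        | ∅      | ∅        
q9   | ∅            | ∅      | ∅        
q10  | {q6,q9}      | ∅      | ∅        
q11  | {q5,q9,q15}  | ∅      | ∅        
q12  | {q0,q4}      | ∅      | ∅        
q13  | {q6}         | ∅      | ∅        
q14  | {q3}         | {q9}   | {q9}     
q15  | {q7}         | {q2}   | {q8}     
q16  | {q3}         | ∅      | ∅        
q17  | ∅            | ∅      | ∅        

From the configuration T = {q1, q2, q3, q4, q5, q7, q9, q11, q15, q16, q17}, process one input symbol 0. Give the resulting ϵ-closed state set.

{q1, q2, q3, q4, q5, q7, q9, q11, q15, q16, q17}

q15 on 0 → {q2}.
No 0-transition from q1, q2, q3, q4, q5, q7, q9, q11, q16, q17.
Union after reading 0: {q2}.
Now take the ϵ-closure:
From q2 via ϵ: add q11.
From q11 via ϵ: add q5, q9, q15.
From q5 via ϵ: add q17.
From q15 via ϵ: add q7.
From q7 via ϵ: add q4.
From q4 via ϵ: add q3.
From q3 via ϵ: add q1.
From q1 via ϵ: add q16.
No new states can be added; the closed set is {q1, q2, q3, q4, q5, q7, q9, q11, q15, q16, q17}.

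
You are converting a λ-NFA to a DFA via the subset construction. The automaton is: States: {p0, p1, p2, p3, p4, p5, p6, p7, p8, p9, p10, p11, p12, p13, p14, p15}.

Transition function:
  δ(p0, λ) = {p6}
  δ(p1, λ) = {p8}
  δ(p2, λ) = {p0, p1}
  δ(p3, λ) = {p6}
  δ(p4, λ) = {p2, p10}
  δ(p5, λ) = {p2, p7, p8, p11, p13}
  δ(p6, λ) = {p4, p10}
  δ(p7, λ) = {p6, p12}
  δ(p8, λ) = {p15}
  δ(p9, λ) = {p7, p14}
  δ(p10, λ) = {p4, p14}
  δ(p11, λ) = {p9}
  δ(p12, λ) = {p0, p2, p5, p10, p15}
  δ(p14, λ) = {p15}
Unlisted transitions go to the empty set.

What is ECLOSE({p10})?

{p0, p1, p2, p4, p6, p8, p10, p14, p15}

Start with {p10}.
From p10 via λ: add p4, p14.
From p4 via λ: add p2.
From p14 via λ: add p15.
From p2 via λ: add p0, p1.
From p0 via λ: add p6.
From p1 via λ: add p8.
No new states can be added; the closed set is {p0, p1, p2, p4, p6, p8, p10, p14, p15}.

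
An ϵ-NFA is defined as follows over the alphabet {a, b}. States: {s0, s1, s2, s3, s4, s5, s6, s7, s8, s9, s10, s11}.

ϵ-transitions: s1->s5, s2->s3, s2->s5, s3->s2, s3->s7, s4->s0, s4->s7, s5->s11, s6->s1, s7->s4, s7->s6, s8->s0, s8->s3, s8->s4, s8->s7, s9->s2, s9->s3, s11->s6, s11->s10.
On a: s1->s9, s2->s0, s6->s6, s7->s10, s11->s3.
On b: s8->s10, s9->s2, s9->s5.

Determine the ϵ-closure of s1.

{s1, s5, s6, s10, s11}

Start with {s1}.
From s1 via ϵ: add s5.
From s5 via ϵ: add s11.
From s11 via ϵ: add s6, s10.
No new states can be added; the closed set is {s1, s5, s6, s10, s11}.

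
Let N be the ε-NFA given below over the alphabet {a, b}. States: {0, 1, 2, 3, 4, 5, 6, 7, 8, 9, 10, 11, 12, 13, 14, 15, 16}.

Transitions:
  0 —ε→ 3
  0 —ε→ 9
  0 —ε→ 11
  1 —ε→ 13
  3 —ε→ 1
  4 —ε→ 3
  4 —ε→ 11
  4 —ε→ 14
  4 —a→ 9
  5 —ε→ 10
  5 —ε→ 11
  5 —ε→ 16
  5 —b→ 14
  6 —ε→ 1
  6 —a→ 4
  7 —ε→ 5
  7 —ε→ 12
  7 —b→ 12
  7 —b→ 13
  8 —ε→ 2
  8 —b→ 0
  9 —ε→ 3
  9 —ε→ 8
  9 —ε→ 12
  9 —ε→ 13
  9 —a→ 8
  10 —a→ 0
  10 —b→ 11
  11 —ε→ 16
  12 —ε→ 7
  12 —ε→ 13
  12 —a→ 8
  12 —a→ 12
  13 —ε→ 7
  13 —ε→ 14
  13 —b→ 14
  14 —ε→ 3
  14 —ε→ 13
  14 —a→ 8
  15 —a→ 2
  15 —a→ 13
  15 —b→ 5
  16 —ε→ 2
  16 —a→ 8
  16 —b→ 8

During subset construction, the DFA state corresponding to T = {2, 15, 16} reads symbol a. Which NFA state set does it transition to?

{1, 2, 3, 5, 7, 8, 10, 11, 12, 13, 14, 16}

15 on a → {2, 13}.
16 on a → {8}.
No a-transition from 2.
Union after reading a: {2, 8, 13}.
Now take the ε-closure:
From 13 via ε: add 7, 14.
From 7 via ε: add 5, 12.
From 14 via ε: add 3.
From 3 via ε: add 1.
From 5 via ε: add 10, 11, 16.
No new states can be added; the closed set is {1, 2, 3, 5, 7, 8, 10, 11, 12, 13, 14, 16}.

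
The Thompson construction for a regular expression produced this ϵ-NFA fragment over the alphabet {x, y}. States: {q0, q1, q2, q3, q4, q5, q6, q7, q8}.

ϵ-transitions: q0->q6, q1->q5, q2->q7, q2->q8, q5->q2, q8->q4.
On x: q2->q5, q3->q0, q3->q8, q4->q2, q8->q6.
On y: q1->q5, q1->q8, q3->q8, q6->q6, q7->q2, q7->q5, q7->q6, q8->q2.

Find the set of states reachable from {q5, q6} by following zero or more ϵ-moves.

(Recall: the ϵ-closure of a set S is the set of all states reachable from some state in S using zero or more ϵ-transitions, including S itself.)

Start with {q5, q6}.
From q5 via ϵ: add q2.
From q2 via ϵ: add q7, q8.
From q8 via ϵ: add q4.
No new states can be added; the closed set is {q2, q4, q5, q6, q7, q8}.

{q2, q4, q5, q6, q7, q8}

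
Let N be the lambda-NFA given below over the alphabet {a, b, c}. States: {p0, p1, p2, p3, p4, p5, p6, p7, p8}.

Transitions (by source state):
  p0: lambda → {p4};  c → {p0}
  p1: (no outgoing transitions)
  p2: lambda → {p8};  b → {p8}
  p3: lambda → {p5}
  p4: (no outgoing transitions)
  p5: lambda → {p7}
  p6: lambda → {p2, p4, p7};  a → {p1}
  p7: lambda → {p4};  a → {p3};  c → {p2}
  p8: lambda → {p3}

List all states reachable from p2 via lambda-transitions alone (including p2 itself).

Start with {p2}.
From p2 via lambda: add p8.
From p8 via lambda: add p3.
From p3 via lambda: add p5.
From p5 via lambda: add p7.
From p7 via lambda: add p4.
No new states can be added; the closed set is {p2, p3, p4, p5, p7, p8}.

{p2, p3, p4, p5, p7, p8}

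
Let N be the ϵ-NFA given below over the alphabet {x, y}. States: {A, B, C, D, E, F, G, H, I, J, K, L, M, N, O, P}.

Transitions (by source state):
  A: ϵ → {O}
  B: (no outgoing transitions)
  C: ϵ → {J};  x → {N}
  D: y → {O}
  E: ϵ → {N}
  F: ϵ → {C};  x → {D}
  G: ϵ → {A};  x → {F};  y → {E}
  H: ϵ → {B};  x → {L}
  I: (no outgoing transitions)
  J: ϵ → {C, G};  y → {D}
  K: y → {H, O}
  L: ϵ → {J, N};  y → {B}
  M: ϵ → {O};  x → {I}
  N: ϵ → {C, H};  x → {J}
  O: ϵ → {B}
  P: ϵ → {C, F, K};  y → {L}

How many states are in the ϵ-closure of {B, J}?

6

Start with {B, J}.
From J via ϵ: add C, G.
From G via ϵ: add A.
From A via ϵ: add O.
ϵ-closure = {A, B, C, G, J, O}, which has 6 states.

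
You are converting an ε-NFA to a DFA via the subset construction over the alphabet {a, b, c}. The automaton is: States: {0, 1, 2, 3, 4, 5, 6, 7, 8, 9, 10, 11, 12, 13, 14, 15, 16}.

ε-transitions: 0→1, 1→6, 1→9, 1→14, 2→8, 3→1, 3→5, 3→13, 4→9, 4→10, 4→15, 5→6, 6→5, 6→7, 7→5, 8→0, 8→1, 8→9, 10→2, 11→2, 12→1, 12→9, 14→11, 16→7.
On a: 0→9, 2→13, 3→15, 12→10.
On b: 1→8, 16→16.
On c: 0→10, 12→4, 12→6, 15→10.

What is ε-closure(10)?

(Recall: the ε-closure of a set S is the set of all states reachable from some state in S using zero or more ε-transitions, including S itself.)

Start with {10}.
From 10 via ε: add 2.
From 2 via ε: add 8.
From 8 via ε: add 0, 1, 9.
From 1 via ε: add 6, 14.
From 6 via ε: add 5, 7.
From 14 via ε: add 11.
No new states can be added; the closed set is {0, 1, 2, 5, 6, 7, 8, 9, 10, 11, 14}.

{0, 1, 2, 5, 6, 7, 8, 9, 10, 11, 14}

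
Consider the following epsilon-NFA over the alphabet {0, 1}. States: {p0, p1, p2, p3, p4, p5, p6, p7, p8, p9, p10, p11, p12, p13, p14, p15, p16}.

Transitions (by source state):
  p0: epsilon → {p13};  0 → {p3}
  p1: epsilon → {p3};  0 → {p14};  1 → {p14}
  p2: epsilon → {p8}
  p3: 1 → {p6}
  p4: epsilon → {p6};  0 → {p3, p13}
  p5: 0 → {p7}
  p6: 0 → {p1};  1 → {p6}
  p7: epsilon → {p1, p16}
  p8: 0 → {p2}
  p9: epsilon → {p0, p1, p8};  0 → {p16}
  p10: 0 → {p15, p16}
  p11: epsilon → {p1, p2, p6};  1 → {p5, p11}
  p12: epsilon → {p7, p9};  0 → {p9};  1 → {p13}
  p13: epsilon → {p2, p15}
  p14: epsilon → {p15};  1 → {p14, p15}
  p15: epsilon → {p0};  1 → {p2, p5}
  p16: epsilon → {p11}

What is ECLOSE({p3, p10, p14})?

{p0, p2, p3, p8, p10, p13, p14, p15}

Start with {p3, p10, p14}.
From p14 via epsilon: add p15.
From p15 via epsilon: add p0.
From p0 via epsilon: add p13.
From p13 via epsilon: add p2.
From p2 via epsilon: add p8.
No new states can be added; the closed set is {p0, p2, p3, p8, p10, p13, p14, p15}.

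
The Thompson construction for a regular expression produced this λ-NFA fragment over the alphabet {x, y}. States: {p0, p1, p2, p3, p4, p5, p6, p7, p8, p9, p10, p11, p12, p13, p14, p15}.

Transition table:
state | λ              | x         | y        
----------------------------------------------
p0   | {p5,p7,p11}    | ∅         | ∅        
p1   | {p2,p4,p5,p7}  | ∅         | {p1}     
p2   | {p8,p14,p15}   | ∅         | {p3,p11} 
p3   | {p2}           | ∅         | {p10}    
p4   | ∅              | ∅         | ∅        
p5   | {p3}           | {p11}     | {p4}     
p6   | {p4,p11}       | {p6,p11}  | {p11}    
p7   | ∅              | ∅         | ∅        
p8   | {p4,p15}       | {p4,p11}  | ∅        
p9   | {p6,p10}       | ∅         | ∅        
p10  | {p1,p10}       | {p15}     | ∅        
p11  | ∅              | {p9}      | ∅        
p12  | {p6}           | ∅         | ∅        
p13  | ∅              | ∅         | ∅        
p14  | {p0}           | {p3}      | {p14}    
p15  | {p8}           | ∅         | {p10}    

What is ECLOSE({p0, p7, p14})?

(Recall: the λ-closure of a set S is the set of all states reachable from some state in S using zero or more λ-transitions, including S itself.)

Start with {p0, p7, p14}.
From p0 via λ: add p5, p11.
From p5 via λ: add p3.
From p3 via λ: add p2.
From p2 via λ: add p8, p15.
From p8 via λ: add p4.
No new states can be added; the closed set is {p0, p2, p3, p4, p5, p7, p8, p11, p14, p15}.

{p0, p2, p3, p4, p5, p7, p8, p11, p14, p15}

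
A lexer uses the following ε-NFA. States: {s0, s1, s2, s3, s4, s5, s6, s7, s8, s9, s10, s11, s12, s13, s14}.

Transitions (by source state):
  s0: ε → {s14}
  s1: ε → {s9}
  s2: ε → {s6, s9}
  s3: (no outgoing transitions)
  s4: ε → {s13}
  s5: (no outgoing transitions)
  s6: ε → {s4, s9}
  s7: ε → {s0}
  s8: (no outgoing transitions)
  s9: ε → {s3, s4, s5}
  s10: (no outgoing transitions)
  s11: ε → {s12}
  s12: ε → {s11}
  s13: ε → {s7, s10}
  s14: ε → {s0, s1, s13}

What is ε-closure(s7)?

Start with {s7}.
From s7 via ε: add s0.
From s0 via ε: add s14.
From s14 via ε: add s1, s13.
From s1 via ε: add s9.
From s13 via ε: add s10.
From s9 via ε: add s3, s4, s5.
No new states can be added; the closed set is {s0, s1, s3, s4, s5, s7, s9, s10, s13, s14}.

{s0, s1, s3, s4, s5, s7, s9, s10, s13, s14}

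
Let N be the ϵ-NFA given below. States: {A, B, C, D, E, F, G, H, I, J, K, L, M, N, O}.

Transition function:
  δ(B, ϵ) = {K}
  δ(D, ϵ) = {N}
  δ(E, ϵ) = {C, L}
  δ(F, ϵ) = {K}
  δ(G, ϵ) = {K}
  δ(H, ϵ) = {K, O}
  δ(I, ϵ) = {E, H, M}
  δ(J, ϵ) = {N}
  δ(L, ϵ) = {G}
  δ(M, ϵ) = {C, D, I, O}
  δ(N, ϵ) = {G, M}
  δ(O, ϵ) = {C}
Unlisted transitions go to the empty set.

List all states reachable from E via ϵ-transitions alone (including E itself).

{C, E, G, K, L}

Start with {E}.
From E via ϵ: add C, L.
From L via ϵ: add G.
From G via ϵ: add K.
No new states can be added; the closed set is {C, E, G, K, L}.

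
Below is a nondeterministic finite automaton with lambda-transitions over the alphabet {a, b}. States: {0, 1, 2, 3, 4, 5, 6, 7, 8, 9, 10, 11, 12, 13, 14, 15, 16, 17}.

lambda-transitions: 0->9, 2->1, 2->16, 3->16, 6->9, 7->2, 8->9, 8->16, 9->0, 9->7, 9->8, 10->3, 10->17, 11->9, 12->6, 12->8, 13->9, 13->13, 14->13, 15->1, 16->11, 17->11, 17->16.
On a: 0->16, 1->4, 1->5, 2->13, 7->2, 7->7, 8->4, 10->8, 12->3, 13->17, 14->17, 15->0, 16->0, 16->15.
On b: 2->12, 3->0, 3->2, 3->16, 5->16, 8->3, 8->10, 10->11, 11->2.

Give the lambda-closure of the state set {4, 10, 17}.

{0, 1, 2, 3, 4, 7, 8, 9, 10, 11, 16, 17}

Start with {4, 10, 17}.
From 10 via lambda: add 3.
From 17 via lambda: add 11, 16.
From 11 via lambda: add 9.
From 9 via lambda: add 0, 7, 8.
From 7 via lambda: add 2.
From 2 via lambda: add 1.
No new states can be added; the closed set is {0, 1, 2, 3, 4, 7, 8, 9, 10, 11, 16, 17}.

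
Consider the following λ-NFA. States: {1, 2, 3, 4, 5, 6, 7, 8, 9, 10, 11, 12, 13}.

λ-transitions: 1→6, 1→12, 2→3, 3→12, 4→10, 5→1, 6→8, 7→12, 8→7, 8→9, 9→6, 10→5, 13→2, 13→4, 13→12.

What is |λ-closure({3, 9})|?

Start with {3, 9}.
From 3 via λ: add 12.
From 9 via λ: add 6.
From 6 via λ: add 8.
From 8 via λ: add 7.
λ-closure = {3, 6, 7, 8, 9, 12}, which has 6 states.

6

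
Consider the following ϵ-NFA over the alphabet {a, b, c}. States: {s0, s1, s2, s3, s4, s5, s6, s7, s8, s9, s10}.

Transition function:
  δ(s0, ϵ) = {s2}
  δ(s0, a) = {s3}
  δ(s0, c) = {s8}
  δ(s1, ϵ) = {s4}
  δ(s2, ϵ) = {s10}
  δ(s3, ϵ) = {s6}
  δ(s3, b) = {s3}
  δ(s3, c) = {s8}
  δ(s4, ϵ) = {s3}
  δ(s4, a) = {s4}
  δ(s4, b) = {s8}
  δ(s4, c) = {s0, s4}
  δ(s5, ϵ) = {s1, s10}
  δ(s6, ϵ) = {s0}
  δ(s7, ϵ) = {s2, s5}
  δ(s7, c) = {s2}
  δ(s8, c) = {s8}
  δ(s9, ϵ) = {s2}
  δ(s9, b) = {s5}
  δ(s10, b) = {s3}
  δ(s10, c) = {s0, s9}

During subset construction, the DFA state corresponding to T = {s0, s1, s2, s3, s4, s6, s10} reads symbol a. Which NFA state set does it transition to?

s0 on a → {s3}.
s4 on a → {s4}.
No a-transition from s1, s2, s3, s6, s10.
Union after reading a: {s3, s4}.
Now take the ϵ-closure:
From s3 via ϵ: add s6.
From s6 via ϵ: add s0.
From s0 via ϵ: add s2.
From s2 via ϵ: add s10.
No new states can be added; the closed set is {s0, s2, s3, s4, s6, s10}.

{s0, s2, s3, s4, s6, s10}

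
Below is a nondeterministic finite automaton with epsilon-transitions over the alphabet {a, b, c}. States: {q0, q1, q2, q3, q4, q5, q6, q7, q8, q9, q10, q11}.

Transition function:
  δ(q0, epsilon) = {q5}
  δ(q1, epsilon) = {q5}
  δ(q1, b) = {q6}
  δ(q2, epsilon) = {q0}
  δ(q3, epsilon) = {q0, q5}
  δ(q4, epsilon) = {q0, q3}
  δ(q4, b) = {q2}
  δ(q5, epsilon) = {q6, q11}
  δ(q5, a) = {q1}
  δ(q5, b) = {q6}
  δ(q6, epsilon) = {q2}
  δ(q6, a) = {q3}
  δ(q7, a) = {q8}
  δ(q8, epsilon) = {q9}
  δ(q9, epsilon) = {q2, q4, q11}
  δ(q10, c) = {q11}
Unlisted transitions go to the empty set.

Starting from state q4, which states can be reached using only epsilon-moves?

{q0, q2, q3, q4, q5, q6, q11}

Start with {q4}.
From q4 via epsilon: add q0, q3.
From q0 via epsilon: add q5.
From q5 via epsilon: add q6, q11.
From q6 via epsilon: add q2.
No new states can be added; the closed set is {q0, q2, q3, q4, q5, q6, q11}.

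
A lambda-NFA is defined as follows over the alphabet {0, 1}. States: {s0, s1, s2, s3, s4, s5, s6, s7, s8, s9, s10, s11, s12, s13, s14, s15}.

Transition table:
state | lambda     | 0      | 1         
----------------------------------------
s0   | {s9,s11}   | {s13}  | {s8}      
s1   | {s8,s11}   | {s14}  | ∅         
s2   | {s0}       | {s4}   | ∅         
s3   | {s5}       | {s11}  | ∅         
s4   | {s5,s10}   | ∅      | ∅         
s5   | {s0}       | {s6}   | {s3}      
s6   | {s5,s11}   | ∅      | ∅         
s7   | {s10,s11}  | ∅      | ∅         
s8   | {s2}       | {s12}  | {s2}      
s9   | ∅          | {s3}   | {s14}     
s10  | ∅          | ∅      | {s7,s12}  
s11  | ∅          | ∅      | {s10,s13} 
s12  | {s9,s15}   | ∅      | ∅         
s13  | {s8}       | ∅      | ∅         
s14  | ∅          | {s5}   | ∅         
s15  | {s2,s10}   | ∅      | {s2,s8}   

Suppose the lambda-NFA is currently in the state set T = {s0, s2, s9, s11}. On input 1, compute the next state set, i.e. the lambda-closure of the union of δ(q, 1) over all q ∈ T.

{s0, s2, s8, s9, s10, s11, s13, s14}

s0 on 1 → {s8}.
s9 on 1 → {s14}.
s11 on 1 → {s10, s13}.
No 1-transition from s2.
Union after reading 1: {s8, s10, s13, s14}.
Now take the lambda-closure:
From s8 via lambda: add s2.
From s2 via lambda: add s0.
From s0 via lambda: add s9, s11.
No new states can be added; the closed set is {s0, s2, s8, s9, s10, s11, s13, s14}.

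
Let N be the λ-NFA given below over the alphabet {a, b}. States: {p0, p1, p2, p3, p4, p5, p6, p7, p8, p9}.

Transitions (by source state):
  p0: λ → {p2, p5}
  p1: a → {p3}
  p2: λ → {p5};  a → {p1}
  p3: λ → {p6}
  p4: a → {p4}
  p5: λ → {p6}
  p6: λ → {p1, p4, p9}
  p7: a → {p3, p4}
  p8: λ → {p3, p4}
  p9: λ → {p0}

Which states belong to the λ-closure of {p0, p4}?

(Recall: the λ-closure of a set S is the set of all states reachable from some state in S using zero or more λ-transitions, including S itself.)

{p0, p1, p2, p4, p5, p6, p9}

Start with {p0, p4}.
From p0 via λ: add p2, p5.
From p5 via λ: add p6.
From p6 via λ: add p1, p9.
No new states can be added; the closed set is {p0, p1, p2, p4, p5, p6, p9}.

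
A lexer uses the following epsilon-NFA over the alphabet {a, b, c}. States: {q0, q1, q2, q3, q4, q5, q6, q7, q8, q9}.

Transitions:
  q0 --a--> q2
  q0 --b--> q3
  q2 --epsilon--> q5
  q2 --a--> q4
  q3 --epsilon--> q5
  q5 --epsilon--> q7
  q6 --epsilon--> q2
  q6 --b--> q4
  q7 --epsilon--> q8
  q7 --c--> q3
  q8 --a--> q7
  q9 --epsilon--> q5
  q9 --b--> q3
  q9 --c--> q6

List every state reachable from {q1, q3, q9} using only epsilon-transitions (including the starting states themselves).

{q1, q3, q5, q7, q8, q9}

Start with {q1, q3, q9}.
From q3 via epsilon: add q5.
From q5 via epsilon: add q7.
From q7 via epsilon: add q8.
No new states can be added; the closed set is {q1, q3, q5, q7, q8, q9}.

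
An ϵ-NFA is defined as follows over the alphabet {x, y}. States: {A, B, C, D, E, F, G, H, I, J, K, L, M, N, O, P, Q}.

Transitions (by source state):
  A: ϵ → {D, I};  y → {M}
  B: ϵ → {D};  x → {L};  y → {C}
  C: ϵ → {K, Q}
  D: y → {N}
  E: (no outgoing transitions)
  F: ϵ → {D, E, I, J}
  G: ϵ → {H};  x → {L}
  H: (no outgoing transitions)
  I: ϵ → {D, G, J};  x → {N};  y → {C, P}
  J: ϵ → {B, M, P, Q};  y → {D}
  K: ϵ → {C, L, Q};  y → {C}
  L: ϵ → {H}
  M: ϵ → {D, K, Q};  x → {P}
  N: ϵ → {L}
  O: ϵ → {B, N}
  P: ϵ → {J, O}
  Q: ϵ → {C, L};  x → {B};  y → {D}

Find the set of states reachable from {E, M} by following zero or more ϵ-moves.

{C, D, E, H, K, L, M, Q}

Start with {E, M}.
From M via ϵ: add D, K, Q.
From K via ϵ: add C, L.
From L via ϵ: add H.
No new states can be added; the closed set is {C, D, E, H, K, L, M, Q}.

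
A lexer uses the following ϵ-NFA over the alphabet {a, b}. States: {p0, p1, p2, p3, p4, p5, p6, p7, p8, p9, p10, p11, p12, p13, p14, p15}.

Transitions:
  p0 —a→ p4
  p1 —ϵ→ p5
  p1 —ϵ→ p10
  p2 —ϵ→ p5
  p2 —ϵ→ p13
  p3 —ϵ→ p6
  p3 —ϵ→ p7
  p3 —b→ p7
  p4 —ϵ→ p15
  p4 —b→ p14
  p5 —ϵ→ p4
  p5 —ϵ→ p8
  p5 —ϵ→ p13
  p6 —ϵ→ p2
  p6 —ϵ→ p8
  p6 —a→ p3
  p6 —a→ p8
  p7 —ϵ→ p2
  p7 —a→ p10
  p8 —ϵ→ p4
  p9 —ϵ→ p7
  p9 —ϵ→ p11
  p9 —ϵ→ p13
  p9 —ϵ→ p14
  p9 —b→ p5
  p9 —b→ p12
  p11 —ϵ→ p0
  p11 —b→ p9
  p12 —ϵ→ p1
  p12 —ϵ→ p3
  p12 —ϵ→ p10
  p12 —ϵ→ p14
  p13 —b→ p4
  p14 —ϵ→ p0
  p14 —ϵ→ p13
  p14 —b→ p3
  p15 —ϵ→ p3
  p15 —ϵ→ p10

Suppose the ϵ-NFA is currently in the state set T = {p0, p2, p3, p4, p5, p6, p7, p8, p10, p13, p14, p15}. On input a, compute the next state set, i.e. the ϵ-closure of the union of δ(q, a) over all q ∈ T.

p0 on a → {p4}.
p6 on a → {p3, p8}.
p7 on a → {p10}.
No a-transition from p2, p3, p4, p5, p8, p10, p13, p14, p15.
Union after reading a: {p3, p4, p8, p10}.
Now take the ϵ-closure:
From p3 via ϵ: add p6, p7.
From p4 via ϵ: add p15.
From p6 via ϵ: add p2.
From p2 via ϵ: add p5, p13.
No new states can be added; the closed set is {p2, p3, p4, p5, p6, p7, p8, p10, p13, p15}.

{p2, p3, p4, p5, p6, p7, p8, p10, p13, p15}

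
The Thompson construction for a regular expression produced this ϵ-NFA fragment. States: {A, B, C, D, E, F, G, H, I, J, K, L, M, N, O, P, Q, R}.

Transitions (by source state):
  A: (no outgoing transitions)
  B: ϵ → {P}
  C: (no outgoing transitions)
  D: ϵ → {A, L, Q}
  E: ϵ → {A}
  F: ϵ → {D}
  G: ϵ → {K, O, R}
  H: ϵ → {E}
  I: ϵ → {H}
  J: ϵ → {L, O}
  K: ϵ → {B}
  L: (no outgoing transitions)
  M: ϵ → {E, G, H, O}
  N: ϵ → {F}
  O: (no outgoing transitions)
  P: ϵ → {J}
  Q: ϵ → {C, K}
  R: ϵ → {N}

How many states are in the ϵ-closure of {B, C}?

6

Start with {B, C}.
From B via ϵ: add P.
From P via ϵ: add J.
From J via ϵ: add L, O.
ϵ-closure = {B, C, J, L, O, P}, which has 6 states.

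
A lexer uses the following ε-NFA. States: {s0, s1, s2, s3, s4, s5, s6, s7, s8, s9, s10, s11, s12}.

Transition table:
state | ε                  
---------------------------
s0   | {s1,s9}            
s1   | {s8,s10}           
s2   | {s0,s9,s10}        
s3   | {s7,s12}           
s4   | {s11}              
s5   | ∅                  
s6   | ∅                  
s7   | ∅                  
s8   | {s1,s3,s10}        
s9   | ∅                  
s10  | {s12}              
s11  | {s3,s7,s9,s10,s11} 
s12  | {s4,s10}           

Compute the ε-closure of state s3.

{s3, s4, s7, s9, s10, s11, s12}

Start with {s3}.
From s3 via ε: add s7, s12.
From s12 via ε: add s4, s10.
From s4 via ε: add s11.
From s11 via ε: add s9.
No new states can be added; the closed set is {s3, s4, s7, s9, s10, s11, s12}.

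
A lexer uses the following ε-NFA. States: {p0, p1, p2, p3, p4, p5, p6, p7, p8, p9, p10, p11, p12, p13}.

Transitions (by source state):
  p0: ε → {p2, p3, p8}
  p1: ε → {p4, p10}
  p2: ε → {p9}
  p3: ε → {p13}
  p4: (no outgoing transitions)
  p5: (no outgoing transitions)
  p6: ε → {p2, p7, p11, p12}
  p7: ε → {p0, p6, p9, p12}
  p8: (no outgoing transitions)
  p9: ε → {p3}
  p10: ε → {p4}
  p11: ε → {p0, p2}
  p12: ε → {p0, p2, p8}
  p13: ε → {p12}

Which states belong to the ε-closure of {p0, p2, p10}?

{p0, p2, p3, p4, p8, p9, p10, p12, p13}

Start with {p0, p2, p10}.
From p0 via ε: add p3, p8.
From p2 via ε: add p9.
From p10 via ε: add p4.
From p3 via ε: add p13.
From p13 via ε: add p12.
No new states can be added; the closed set is {p0, p2, p3, p4, p8, p9, p10, p12, p13}.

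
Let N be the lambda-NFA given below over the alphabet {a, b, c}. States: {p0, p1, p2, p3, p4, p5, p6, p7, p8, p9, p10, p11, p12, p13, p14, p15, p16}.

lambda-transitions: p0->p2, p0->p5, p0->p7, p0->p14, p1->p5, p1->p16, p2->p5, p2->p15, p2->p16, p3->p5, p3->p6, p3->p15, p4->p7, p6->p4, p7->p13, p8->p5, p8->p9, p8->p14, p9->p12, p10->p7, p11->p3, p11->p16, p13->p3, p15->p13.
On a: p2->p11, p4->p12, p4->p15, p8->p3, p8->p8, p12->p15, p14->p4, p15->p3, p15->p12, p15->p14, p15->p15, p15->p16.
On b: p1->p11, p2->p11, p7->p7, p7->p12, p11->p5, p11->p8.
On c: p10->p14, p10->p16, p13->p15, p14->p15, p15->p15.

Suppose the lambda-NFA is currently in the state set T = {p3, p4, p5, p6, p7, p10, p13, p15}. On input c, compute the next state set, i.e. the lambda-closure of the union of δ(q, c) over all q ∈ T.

p10 on c → {p14, p16}.
p13 on c → {p15}.
p15 on c → {p15}.
No c-transition from p3, p4, p5, p6, p7.
Union after reading c: {p14, p15, p16}.
Now take the lambda-closure:
From p15 via lambda: add p13.
From p13 via lambda: add p3.
From p3 via lambda: add p5, p6.
From p6 via lambda: add p4.
From p4 via lambda: add p7.
No new states can be added; the closed set is {p3, p4, p5, p6, p7, p13, p14, p15, p16}.

{p3, p4, p5, p6, p7, p13, p14, p15, p16}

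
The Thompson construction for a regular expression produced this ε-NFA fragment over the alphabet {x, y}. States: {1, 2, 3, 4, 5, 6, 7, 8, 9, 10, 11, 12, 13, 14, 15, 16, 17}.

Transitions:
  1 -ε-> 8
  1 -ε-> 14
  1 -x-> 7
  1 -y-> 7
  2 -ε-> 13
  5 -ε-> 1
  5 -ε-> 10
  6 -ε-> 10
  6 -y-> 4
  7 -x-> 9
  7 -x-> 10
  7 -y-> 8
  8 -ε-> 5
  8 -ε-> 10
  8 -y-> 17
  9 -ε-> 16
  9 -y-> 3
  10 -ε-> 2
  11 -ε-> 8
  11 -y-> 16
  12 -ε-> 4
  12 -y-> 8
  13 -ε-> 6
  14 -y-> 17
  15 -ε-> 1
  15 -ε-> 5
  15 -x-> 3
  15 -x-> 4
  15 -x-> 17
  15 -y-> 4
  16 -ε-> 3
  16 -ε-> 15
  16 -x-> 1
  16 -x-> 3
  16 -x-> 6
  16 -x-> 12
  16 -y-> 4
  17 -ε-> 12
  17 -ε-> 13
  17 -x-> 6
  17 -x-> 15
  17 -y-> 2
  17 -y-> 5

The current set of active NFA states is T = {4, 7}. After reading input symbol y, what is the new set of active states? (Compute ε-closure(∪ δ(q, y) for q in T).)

{1, 2, 5, 6, 8, 10, 13, 14}

7 on y → {8}.
No y-transition from 4.
Union after reading y: {8}.
Now take the ε-closure:
From 8 via ε: add 5, 10.
From 5 via ε: add 1.
From 10 via ε: add 2.
From 1 via ε: add 14.
From 2 via ε: add 13.
From 13 via ε: add 6.
No new states can be added; the closed set is {1, 2, 5, 6, 8, 10, 13, 14}.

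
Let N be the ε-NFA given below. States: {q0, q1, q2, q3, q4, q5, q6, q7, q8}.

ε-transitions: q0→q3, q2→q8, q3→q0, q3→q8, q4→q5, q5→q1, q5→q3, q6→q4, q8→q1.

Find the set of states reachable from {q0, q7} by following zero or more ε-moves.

Start with {q0, q7}.
From q0 via ε: add q3.
From q3 via ε: add q8.
From q8 via ε: add q1.
No new states can be added; the closed set is {q0, q1, q3, q7, q8}.

{q0, q1, q3, q7, q8}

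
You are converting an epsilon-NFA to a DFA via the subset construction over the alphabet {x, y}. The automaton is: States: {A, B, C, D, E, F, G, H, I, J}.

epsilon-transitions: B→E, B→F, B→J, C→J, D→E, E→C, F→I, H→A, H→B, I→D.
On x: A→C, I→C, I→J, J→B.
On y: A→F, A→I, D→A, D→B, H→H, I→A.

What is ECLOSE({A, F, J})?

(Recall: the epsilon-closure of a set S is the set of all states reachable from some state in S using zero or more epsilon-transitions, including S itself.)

{A, C, D, E, F, I, J}

Start with {A, F, J}.
From F via epsilon: add I.
From I via epsilon: add D.
From D via epsilon: add E.
From E via epsilon: add C.
No new states can be added; the closed set is {A, C, D, E, F, I, J}.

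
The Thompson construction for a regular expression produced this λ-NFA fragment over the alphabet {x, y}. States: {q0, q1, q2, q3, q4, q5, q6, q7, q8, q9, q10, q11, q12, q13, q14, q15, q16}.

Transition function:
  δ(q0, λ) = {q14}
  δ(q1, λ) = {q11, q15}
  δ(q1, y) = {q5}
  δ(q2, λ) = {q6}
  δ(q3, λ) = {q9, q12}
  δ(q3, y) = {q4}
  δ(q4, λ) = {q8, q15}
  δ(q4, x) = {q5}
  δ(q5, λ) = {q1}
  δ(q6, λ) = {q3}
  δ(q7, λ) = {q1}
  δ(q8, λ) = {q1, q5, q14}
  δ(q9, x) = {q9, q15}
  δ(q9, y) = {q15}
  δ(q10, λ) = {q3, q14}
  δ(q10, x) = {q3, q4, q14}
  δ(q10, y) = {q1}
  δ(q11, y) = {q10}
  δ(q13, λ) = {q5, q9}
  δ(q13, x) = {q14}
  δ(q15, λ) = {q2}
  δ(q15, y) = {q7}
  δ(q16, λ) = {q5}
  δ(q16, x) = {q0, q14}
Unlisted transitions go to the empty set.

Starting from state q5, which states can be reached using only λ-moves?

{q1, q2, q3, q5, q6, q9, q11, q12, q15}

Start with {q5}.
From q5 via λ: add q1.
From q1 via λ: add q11, q15.
From q15 via λ: add q2.
From q2 via λ: add q6.
From q6 via λ: add q3.
From q3 via λ: add q9, q12.
No new states can be added; the closed set is {q1, q2, q3, q5, q6, q9, q11, q12, q15}.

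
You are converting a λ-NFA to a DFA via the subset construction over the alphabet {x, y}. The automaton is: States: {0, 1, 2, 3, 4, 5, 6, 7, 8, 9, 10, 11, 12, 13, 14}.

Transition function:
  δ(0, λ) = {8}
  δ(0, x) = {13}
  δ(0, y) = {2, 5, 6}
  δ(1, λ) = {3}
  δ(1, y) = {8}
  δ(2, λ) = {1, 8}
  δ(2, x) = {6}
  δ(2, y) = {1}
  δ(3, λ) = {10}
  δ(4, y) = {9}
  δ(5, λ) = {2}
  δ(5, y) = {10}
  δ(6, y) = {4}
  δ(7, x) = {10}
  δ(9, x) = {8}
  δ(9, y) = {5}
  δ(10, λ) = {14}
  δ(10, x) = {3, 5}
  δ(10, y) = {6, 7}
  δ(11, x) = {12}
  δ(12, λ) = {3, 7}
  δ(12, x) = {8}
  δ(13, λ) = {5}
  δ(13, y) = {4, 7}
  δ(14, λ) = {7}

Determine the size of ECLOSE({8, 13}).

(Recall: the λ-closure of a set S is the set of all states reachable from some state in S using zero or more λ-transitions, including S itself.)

9

Start with {8, 13}.
From 13 via λ: add 5.
From 5 via λ: add 2.
From 2 via λ: add 1.
From 1 via λ: add 3.
From 3 via λ: add 10.
From 10 via λ: add 14.
From 14 via λ: add 7.
λ-closure = {1, 2, 3, 5, 7, 8, 10, 13, 14}, which has 9 states.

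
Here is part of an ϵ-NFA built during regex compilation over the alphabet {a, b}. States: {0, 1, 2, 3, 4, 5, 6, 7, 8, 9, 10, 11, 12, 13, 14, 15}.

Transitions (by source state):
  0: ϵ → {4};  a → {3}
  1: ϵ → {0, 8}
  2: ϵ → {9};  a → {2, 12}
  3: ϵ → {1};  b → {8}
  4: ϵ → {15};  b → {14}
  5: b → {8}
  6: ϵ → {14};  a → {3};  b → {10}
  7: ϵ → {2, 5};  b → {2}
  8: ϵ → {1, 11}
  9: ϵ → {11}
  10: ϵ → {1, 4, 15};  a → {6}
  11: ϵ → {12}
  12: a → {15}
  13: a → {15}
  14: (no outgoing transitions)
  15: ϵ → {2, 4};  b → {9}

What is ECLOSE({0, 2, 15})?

{0, 2, 4, 9, 11, 12, 15}

Start with {0, 2, 15}.
From 0 via ϵ: add 4.
From 2 via ϵ: add 9.
From 9 via ϵ: add 11.
From 11 via ϵ: add 12.
No new states can be added; the closed set is {0, 2, 4, 9, 11, 12, 15}.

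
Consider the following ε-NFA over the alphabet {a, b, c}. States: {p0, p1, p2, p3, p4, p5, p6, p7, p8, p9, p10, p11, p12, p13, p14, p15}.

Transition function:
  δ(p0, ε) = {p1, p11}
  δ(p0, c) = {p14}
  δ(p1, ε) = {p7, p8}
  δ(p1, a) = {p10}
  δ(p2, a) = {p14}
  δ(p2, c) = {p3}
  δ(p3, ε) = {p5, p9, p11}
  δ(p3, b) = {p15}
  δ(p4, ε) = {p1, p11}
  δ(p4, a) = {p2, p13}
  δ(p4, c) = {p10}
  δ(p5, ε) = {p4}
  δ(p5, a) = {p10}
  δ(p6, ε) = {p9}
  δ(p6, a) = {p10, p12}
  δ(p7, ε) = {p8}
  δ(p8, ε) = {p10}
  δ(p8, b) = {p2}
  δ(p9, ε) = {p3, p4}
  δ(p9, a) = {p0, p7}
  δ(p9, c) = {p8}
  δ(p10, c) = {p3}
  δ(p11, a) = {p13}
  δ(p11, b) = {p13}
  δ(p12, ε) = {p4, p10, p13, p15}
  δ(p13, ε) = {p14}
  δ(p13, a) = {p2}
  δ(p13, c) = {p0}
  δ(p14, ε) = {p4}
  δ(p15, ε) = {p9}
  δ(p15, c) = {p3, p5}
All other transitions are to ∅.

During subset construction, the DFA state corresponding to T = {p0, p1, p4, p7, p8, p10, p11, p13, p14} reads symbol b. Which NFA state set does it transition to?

{p1, p2, p4, p7, p8, p10, p11, p13, p14}

p8 on b → {p2}.
p11 on b → {p13}.
No b-transition from p0, p1, p4, p7, p10, p13, p14.
Union after reading b: {p2, p13}.
Now take the ε-closure:
From p13 via ε: add p14.
From p14 via ε: add p4.
From p4 via ε: add p1, p11.
From p1 via ε: add p7, p8.
From p8 via ε: add p10.
No new states can be added; the closed set is {p1, p2, p4, p7, p8, p10, p11, p13, p14}.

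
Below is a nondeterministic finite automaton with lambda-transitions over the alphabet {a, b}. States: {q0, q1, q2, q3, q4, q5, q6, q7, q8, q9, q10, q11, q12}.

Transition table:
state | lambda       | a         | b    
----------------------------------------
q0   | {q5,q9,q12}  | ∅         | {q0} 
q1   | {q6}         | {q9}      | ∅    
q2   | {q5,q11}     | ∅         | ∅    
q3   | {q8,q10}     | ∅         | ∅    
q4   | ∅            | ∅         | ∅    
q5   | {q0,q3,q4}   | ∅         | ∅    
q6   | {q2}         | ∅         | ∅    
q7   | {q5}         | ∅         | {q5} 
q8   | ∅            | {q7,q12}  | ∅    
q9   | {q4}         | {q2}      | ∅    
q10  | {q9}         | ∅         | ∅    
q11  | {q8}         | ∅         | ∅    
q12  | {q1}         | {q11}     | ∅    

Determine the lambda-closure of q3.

Start with {q3}.
From q3 via lambda: add q8, q10.
From q10 via lambda: add q9.
From q9 via lambda: add q4.
No new states can be added; the closed set is {q3, q4, q8, q9, q10}.

{q3, q4, q8, q9, q10}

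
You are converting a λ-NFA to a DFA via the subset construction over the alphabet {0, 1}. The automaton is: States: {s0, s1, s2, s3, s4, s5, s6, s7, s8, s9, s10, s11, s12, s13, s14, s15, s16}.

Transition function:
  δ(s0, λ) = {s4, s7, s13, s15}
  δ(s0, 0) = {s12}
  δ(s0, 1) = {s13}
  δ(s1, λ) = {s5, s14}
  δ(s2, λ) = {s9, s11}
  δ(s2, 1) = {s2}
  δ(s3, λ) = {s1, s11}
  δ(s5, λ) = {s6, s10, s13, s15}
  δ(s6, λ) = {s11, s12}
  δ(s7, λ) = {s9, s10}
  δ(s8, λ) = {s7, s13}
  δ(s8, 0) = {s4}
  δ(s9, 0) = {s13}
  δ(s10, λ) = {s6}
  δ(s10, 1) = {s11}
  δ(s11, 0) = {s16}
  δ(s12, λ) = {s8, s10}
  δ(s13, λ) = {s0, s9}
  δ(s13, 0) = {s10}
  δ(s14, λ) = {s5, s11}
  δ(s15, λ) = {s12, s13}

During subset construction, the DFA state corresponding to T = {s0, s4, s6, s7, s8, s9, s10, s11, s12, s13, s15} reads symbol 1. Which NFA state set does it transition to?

s0 on 1 → {s13}.
s10 on 1 → {s11}.
No 1-transition from s4, s6, s7, s8, s9, s11, s12, s13, s15.
Union after reading 1: {s11, s13}.
Now take the λ-closure:
From s13 via λ: add s0, s9.
From s0 via λ: add s4, s7, s15.
From s7 via λ: add s10.
From s15 via λ: add s12.
From s10 via λ: add s6.
From s12 via λ: add s8.
No new states can be added; the closed set is {s0, s4, s6, s7, s8, s9, s10, s11, s12, s13, s15}.

{s0, s4, s6, s7, s8, s9, s10, s11, s12, s13, s15}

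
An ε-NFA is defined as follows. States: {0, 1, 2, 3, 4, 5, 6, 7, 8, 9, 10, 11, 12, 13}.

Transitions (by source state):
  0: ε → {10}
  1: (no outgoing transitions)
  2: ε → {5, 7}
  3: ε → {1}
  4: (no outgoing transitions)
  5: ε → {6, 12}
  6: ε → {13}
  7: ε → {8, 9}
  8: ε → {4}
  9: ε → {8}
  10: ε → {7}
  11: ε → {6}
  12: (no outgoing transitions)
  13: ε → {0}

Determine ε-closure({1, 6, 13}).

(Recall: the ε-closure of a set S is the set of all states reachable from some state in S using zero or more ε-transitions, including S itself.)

Start with {1, 6, 13}.
From 13 via ε: add 0.
From 0 via ε: add 10.
From 10 via ε: add 7.
From 7 via ε: add 8, 9.
From 8 via ε: add 4.
No new states can be added; the closed set is {0, 1, 4, 6, 7, 8, 9, 10, 13}.

{0, 1, 4, 6, 7, 8, 9, 10, 13}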